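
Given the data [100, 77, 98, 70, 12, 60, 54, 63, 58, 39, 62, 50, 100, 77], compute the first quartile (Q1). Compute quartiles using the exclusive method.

53

Step 1: Sort the data: [12, 39, 50, 54, 58, 60, 62, 63, 70, 77, 77, 98, 100, 100]
Step 2: n = 14
Step 3: Using the exclusive quartile method:
  Q1 = 53
  Q2 (median) = 62.5
  Q3 = 82.25
  IQR = Q3 - Q1 = 82.25 - 53 = 29.25
Step 4: Q1 = 53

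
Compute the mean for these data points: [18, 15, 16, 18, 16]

16.6

Step 1: Sum all values: 18 + 15 + 16 + 18 + 16 = 83
Step 2: Count the number of values: n = 5
Step 3: Mean = sum / n = 83 / 5 = 16.6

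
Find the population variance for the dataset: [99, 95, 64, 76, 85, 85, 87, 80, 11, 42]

658.44

Step 1: Compute the mean: (99 + 95 + 64 + 76 + 85 + 85 + 87 + 80 + 11 + 42) / 10 = 72.4
Step 2: Compute squared deviations from the mean:
  (99 - 72.4)^2 = 707.56
  (95 - 72.4)^2 = 510.76
  (64 - 72.4)^2 = 70.56
  (76 - 72.4)^2 = 12.96
  (85 - 72.4)^2 = 158.76
  (85 - 72.4)^2 = 158.76
  (87 - 72.4)^2 = 213.16
  (80 - 72.4)^2 = 57.76
  (11 - 72.4)^2 = 3769.96
  (42 - 72.4)^2 = 924.16
Step 3: Sum of squared deviations = 6584.4
Step 4: Population variance = 6584.4 / 10 = 658.44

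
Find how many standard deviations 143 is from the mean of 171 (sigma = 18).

-1.5556

Step 1: Recall the z-score formula: z = (x - mu) / sigma
Step 2: Substitute values: z = (143 - 171) / 18
Step 3: z = -28 / 18 = -1.5556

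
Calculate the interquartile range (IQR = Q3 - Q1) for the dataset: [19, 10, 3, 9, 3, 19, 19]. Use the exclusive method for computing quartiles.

16

Step 1: Sort the data: [3, 3, 9, 10, 19, 19, 19]
Step 2: n = 7
Step 3: Using the exclusive quartile method:
  Q1 = 3
  Q2 (median) = 10
  Q3 = 19
  IQR = Q3 - Q1 = 19 - 3 = 16
Step 4: IQR = 16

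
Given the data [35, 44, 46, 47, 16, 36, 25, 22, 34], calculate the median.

35

Step 1: Sort the data in ascending order: [16, 22, 25, 34, 35, 36, 44, 46, 47]
Step 2: The number of values is n = 9.
Step 3: Since n is odd, the median is the middle value at position 5: 35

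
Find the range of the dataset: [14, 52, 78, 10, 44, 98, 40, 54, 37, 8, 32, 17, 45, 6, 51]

92

Step 1: Identify the maximum value: max = 98
Step 2: Identify the minimum value: min = 6
Step 3: Range = max - min = 98 - 6 = 92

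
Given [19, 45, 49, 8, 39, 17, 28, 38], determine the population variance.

188.4844

Step 1: Compute the mean: (19 + 45 + 49 + 8 + 39 + 17 + 28 + 38) / 8 = 30.375
Step 2: Compute squared deviations from the mean:
  (19 - 30.375)^2 = 129.3906
  (45 - 30.375)^2 = 213.8906
  (49 - 30.375)^2 = 346.8906
  (8 - 30.375)^2 = 500.6406
  (39 - 30.375)^2 = 74.3906
  (17 - 30.375)^2 = 178.8906
  (28 - 30.375)^2 = 5.6406
  (38 - 30.375)^2 = 58.1406
Step 3: Sum of squared deviations = 1507.875
Step 4: Population variance = 1507.875 / 8 = 188.4844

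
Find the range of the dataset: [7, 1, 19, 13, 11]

18

Step 1: Identify the maximum value: max = 19
Step 2: Identify the minimum value: min = 1
Step 3: Range = max - min = 19 - 1 = 18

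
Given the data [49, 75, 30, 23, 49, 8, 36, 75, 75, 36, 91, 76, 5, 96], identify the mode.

75

Step 1: Count the frequency of each value:
  5: appears 1 time(s)
  8: appears 1 time(s)
  23: appears 1 time(s)
  30: appears 1 time(s)
  36: appears 2 time(s)
  49: appears 2 time(s)
  75: appears 3 time(s)
  76: appears 1 time(s)
  91: appears 1 time(s)
  96: appears 1 time(s)
Step 2: The value 75 appears most frequently (3 times).
Step 3: Mode = 75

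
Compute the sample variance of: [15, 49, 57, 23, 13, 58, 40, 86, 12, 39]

581.2889

Step 1: Compute the mean: (15 + 49 + 57 + 23 + 13 + 58 + 40 + 86 + 12 + 39) / 10 = 39.2
Step 2: Compute squared deviations from the mean:
  (15 - 39.2)^2 = 585.64
  (49 - 39.2)^2 = 96.04
  (57 - 39.2)^2 = 316.84
  (23 - 39.2)^2 = 262.44
  (13 - 39.2)^2 = 686.44
  (58 - 39.2)^2 = 353.44
  (40 - 39.2)^2 = 0.64
  (86 - 39.2)^2 = 2190.24
  (12 - 39.2)^2 = 739.84
  (39 - 39.2)^2 = 0.04
Step 3: Sum of squared deviations = 5231.6
Step 4: Sample variance = 5231.6 / 9 = 581.2889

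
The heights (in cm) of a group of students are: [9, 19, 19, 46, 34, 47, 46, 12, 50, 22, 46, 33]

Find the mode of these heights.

46

Step 1: Count the frequency of each value:
  9: appears 1 time(s)
  12: appears 1 time(s)
  19: appears 2 time(s)
  22: appears 1 time(s)
  33: appears 1 time(s)
  34: appears 1 time(s)
  46: appears 3 time(s)
  47: appears 1 time(s)
  50: appears 1 time(s)
Step 2: The value 46 appears most frequently (3 times).
Step 3: Mode = 46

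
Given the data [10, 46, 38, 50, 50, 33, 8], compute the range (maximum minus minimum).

42

Step 1: Identify the maximum value: max = 50
Step 2: Identify the minimum value: min = 8
Step 3: Range = max - min = 50 - 8 = 42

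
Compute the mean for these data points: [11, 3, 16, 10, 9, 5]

9

Step 1: Sum all values: 11 + 3 + 16 + 10 + 9 + 5 = 54
Step 2: Count the number of values: n = 6
Step 3: Mean = sum / n = 54 / 6 = 9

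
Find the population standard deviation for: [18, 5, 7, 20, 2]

7.2277

Step 1: Compute the mean: 10.4
Step 2: Sum of squared deviations from the mean: 261.2
Step 3: Population variance = 261.2 / 5 = 52.24
Step 4: Standard deviation = sqrt(52.24) = 7.2277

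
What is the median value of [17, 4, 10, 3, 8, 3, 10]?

8

Step 1: Sort the data in ascending order: [3, 3, 4, 8, 10, 10, 17]
Step 2: The number of values is n = 7.
Step 3: Since n is odd, the median is the middle value at position 4: 8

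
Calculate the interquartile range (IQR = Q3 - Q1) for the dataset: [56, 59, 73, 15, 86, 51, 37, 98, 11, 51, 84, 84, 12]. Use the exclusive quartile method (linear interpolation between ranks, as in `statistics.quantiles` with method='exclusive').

58

Step 1: Sort the data: [11, 12, 15, 37, 51, 51, 56, 59, 73, 84, 84, 86, 98]
Step 2: n = 13
Step 3: Using the exclusive quartile method:
  Q1 = 26
  Q2 (median) = 56
  Q3 = 84
  IQR = Q3 - Q1 = 84 - 26 = 58
Step 4: IQR = 58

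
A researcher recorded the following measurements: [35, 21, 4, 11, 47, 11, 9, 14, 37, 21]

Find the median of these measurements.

17.5

Step 1: Sort the data in ascending order: [4, 9, 11, 11, 14, 21, 21, 35, 37, 47]
Step 2: The number of values is n = 10.
Step 3: Since n is even, the median is the average of positions 5 and 6:
  Median = (14 + 21) / 2 = 17.5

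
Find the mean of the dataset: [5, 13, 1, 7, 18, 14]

9.6667

Step 1: Sum all values: 5 + 13 + 1 + 7 + 18 + 14 = 58
Step 2: Count the number of values: n = 6
Step 3: Mean = sum / n = 58 / 6 = 9.6667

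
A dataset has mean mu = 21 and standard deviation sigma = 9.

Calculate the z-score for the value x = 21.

0

Step 1: Recall the z-score formula: z = (x - mu) / sigma
Step 2: Substitute values: z = (21 - 21) / 9
Step 3: z = 0 / 9 = 0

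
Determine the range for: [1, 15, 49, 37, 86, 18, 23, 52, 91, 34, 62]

90

Step 1: Identify the maximum value: max = 91
Step 2: Identify the minimum value: min = 1
Step 3: Range = max - min = 91 - 1 = 90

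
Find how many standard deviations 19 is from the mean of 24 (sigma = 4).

-1.25

Step 1: Recall the z-score formula: z = (x - mu) / sigma
Step 2: Substitute values: z = (19 - 24) / 4
Step 3: z = -5 / 4 = -1.25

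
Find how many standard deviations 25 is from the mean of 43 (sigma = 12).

-1.5

Step 1: Recall the z-score formula: z = (x - mu) / sigma
Step 2: Substitute values: z = (25 - 43) / 12
Step 3: z = -18 / 12 = -1.5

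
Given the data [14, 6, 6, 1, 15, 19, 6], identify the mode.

6

Step 1: Count the frequency of each value:
  1: appears 1 time(s)
  6: appears 3 time(s)
  14: appears 1 time(s)
  15: appears 1 time(s)
  19: appears 1 time(s)
Step 2: The value 6 appears most frequently (3 times).
Step 3: Mode = 6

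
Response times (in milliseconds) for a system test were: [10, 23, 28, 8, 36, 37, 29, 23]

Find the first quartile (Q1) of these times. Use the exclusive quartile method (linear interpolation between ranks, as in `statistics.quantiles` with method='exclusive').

13.25

Step 1: Sort the data: [8, 10, 23, 23, 28, 29, 36, 37]
Step 2: n = 8
Step 3: Using the exclusive quartile method:
  Q1 = 13.25
  Q2 (median) = 25.5
  Q3 = 34.25
  IQR = Q3 - Q1 = 34.25 - 13.25 = 21
Step 4: Q1 = 13.25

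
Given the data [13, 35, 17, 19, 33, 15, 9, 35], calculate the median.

18

Step 1: Sort the data in ascending order: [9, 13, 15, 17, 19, 33, 35, 35]
Step 2: The number of values is n = 8.
Step 3: Since n is even, the median is the average of positions 4 and 5:
  Median = (17 + 19) / 2 = 18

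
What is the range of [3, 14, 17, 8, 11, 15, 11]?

14

Step 1: Identify the maximum value: max = 17
Step 2: Identify the minimum value: min = 3
Step 3: Range = max - min = 17 - 3 = 14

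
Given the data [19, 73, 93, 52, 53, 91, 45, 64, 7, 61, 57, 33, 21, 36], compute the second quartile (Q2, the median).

52.5

Step 1: Sort the data: [7, 19, 21, 33, 36, 45, 52, 53, 57, 61, 64, 73, 91, 93]
Step 2: n = 14
Step 3: Q2 is the median. Since n is even, it is the average of the values at positions 7 and 8:
  Q2 = (52 + 53) / 2 = 52.5
Step 4: Q2 = 52.5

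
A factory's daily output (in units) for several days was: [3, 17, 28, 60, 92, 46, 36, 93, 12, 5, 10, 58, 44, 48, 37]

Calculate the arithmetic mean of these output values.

39.2667

Step 1: Sum all values: 3 + 17 + 28 + 60 + 92 + 46 + 36 + 93 + 12 + 5 + 10 + 58 + 44 + 48 + 37 = 589
Step 2: Count the number of values: n = 15
Step 3: Mean = sum / n = 589 / 15 = 39.2667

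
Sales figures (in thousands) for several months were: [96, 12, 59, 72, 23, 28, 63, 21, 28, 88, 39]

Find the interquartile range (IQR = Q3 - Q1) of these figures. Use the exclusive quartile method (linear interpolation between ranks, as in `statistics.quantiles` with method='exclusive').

49

Step 1: Sort the data: [12, 21, 23, 28, 28, 39, 59, 63, 72, 88, 96]
Step 2: n = 11
Step 3: Using the exclusive quartile method:
  Q1 = 23
  Q2 (median) = 39
  Q3 = 72
  IQR = Q3 - Q1 = 72 - 23 = 49
Step 4: IQR = 49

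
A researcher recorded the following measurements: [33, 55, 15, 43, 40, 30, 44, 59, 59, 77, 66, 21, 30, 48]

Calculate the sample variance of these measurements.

312.2198

Step 1: Compute the mean: (33 + 55 + 15 + 43 + 40 + 30 + 44 + 59 + 59 + 77 + 66 + 21 + 30 + 48) / 14 = 44.2857
Step 2: Compute squared deviations from the mean:
  (33 - 44.2857)^2 = 127.3673
  (55 - 44.2857)^2 = 114.7959
  (15 - 44.2857)^2 = 857.6531
  (43 - 44.2857)^2 = 1.6531
  (40 - 44.2857)^2 = 18.3673
  (30 - 44.2857)^2 = 204.0816
  (44 - 44.2857)^2 = 0.0816
  (59 - 44.2857)^2 = 216.5102
  (59 - 44.2857)^2 = 216.5102
  (77 - 44.2857)^2 = 1070.2245
  (66 - 44.2857)^2 = 471.5102
  (21 - 44.2857)^2 = 542.2245
  (30 - 44.2857)^2 = 204.0816
  (48 - 44.2857)^2 = 13.7959
Step 3: Sum of squared deviations = 4058.8571
Step 4: Sample variance = 4058.8571 / 13 = 312.2198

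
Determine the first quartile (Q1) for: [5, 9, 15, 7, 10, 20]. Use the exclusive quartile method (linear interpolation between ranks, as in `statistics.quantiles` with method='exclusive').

6.5

Step 1: Sort the data: [5, 7, 9, 10, 15, 20]
Step 2: n = 6
Step 3: Using the exclusive quartile method:
  Q1 = 6.5
  Q2 (median) = 9.5
  Q3 = 16.25
  IQR = Q3 - Q1 = 16.25 - 6.5 = 9.75
Step 4: Q1 = 6.5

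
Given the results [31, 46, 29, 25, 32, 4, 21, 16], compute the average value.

25.5

Step 1: Sum all values: 31 + 46 + 29 + 25 + 32 + 4 + 21 + 16 = 204
Step 2: Count the number of values: n = 8
Step 3: Mean = sum / n = 204 / 8 = 25.5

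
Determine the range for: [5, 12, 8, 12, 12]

7

Step 1: Identify the maximum value: max = 12
Step 2: Identify the minimum value: min = 5
Step 3: Range = max - min = 12 - 5 = 7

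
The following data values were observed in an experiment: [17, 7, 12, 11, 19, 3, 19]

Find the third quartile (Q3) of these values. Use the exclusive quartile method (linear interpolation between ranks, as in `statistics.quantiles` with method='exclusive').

19

Step 1: Sort the data: [3, 7, 11, 12, 17, 19, 19]
Step 2: n = 7
Step 3: Using the exclusive quartile method:
  Q1 = 7
  Q2 (median) = 12
  Q3 = 19
  IQR = Q3 - Q1 = 19 - 7 = 12
Step 4: Q3 = 19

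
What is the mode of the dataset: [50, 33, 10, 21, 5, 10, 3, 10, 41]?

10

Step 1: Count the frequency of each value:
  3: appears 1 time(s)
  5: appears 1 time(s)
  10: appears 3 time(s)
  21: appears 1 time(s)
  33: appears 1 time(s)
  41: appears 1 time(s)
  50: appears 1 time(s)
Step 2: The value 10 appears most frequently (3 times).
Step 3: Mode = 10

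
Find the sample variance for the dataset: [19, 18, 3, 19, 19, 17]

40.1667

Step 1: Compute the mean: (19 + 18 + 3 + 19 + 19 + 17) / 6 = 15.8333
Step 2: Compute squared deviations from the mean:
  (19 - 15.8333)^2 = 10.0278
  (18 - 15.8333)^2 = 4.6944
  (3 - 15.8333)^2 = 164.6944
  (19 - 15.8333)^2 = 10.0278
  (19 - 15.8333)^2 = 10.0278
  (17 - 15.8333)^2 = 1.3611
Step 3: Sum of squared deviations = 200.8333
Step 4: Sample variance = 200.8333 / 5 = 40.1667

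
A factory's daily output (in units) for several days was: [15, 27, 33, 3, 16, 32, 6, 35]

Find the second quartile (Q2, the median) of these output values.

21.5

Step 1: Sort the data: [3, 6, 15, 16, 27, 32, 33, 35]
Step 2: n = 8
Step 3: Q2 is the median. Since n is even, it is the average of the values at positions 4 and 5:
  Q2 = (16 + 27) / 2 = 21.5
Step 4: Q2 = 21.5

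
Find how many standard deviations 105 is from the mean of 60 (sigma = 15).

3

Step 1: Recall the z-score formula: z = (x - mu) / sigma
Step 2: Substitute values: z = (105 - 60) / 15
Step 3: z = 45 / 15 = 3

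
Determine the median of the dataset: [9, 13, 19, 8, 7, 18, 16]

13

Step 1: Sort the data in ascending order: [7, 8, 9, 13, 16, 18, 19]
Step 2: The number of values is n = 7.
Step 3: Since n is odd, the median is the middle value at position 4: 13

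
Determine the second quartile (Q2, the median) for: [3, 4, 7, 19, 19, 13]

10

Step 1: Sort the data: [3, 4, 7, 13, 19, 19]
Step 2: n = 6
Step 3: Q2 is the median. Since n is even, it is the average of the values at positions 3 and 4:
  Q2 = (7 + 13) / 2 = 10
Step 4: Q2 = 10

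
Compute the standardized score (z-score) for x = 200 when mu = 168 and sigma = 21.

1.5238

Step 1: Recall the z-score formula: z = (x - mu) / sigma
Step 2: Substitute values: z = (200 - 168) / 21
Step 3: z = 32 / 21 = 1.5238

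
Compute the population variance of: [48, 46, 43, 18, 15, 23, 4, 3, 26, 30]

239.44

Step 1: Compute the mean: (48 + 46 + 43 + 18 + 15 + 23 + 4 + 3 + 26 + 30) / 10 = 25.6
Step 2: Compute squared deviations from the mean:
  (48 - 25.6)^2 = 501.76
  (46 - 25.6)^2 = 416.16
  (43 - 25.6)^2 = 302.76
  (18 - 25.6)^2 = 57.76
  (15 - 25.6)^2 = 112.36
  (23 - 25.6)^2 = 6.76
  (4 - 25.6)^2 = 466.56
  (3 - 25.6)^2 = 510.76
  (26 - 25.6)^2 = 0.16
  (30 - 25.6)^2 = 19.36
Step 3: Sum of squared deviations = 2394.4
Step 4: Population variance = 2394.4 / 10 = 239.44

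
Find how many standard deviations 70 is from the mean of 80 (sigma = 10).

-1

Step 1: Recall the z-score formula: z = (x - mu) / sigma
Step 2: Substitute values: z = (70 - 80) / 10
Step 3: z = -10 / 10 = -1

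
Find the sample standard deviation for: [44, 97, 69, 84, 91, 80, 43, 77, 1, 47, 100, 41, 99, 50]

29.037

Step 1: Compute the mean: 65.9286
Step 2: Sum of squared deviations from the mean: 10960.9286
Step 3: Sample variance = 10960.9286 / 13 = 843.1484
Step 4: Standard deviation = sqrt(843.1484) = 29.037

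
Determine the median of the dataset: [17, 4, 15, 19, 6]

15

Step 1: Sort the data in ascending order: [4, 6, 15, 17, 19]
Step 2: The number of values is n = 5.
Step 3: Since n is odd, the median is the middle value at position 3: 15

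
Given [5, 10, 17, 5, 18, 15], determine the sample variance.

34.2667

Step 1: Compute the mean: (5 + 10 + 17 + 5 + 18 + 15) / 6 = 11.6667
Step 2: Compute squared deviations from the mean:
  (5 - 11.6667)^2 = 44.4444
  (10 - 11.6667)^2 = 2.7778
  (17 - 11.6667)^2 = 28.4444
  (5 - 11.6667)^2 = 44.4444
  (18 - 11.6667)^2 = 40.1111
  (15 - 11.6667)^2 = 11.1111
Step 3: Sum of squared deviations = 171.3333
Step 4: Sample variance = 171.3333 / 5 = 34.2667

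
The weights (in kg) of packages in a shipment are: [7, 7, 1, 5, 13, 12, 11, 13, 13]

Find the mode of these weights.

13

Step 1: Count the frequency of each value:
  1: appears 1 time(s)
  5: appears 1 time(s)
  7: appears 2 time(s)
  11: appears 1 time(s)
  12: appears 1 time(s)
  13: appears 3 time(s)
Step 2: The value 13 appears most frequently (3 times).
Step 3: Mode = 13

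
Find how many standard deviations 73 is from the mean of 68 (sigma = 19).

0.2632

Step 1: Recall the z-score formula: z = (x - mu) / sigma
Step 2: Substitute values: z = (73 - 68) / 19
Step 3: z = 5 / 19 = 0.2632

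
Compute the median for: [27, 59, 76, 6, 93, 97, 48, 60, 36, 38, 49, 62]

54

Step 1: Sort the data in ascending order: [6, 27, 36, 38, 48, 49, 59, 60, 62, 76, 93, 97]
Step 2: The number of values is n = 12.
Step 3: Since n is even, the median is the average of positions 6 and 7:
  Median = (49 + 59) / 2 = 54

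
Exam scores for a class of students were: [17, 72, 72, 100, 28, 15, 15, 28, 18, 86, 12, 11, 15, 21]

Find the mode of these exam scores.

15

Step 1: Count the frequency of each value:
  11: appears 1 time(s)
  12: appears 1 time(s)
  15: appears 3 time(s)
  17: appears 1 time(s)
  18: appears 1 time(s)
  21: appears 1 time(s)
  28: appears 2 time(s)
  72: appears 2 time(s)
  86: appears 1 time(s)
  100: appears 1 time(s)
Step 2: The value 15 appears most frequently (3 times).
Step 3: Mode = 15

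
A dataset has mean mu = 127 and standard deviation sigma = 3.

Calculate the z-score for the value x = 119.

-2.6667

Step 1: Recall the z-score formula: z = (x - mu) / sigma
Step 2: Substitute values: z = (119 - 127) / 3
Step 3: z = -8 / 3 = -2.6667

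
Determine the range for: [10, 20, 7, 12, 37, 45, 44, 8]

38

Step 1: Identify the maximum value: max = 45
Step 2: Identify the minimum value: min = 7
Step 3: Range = max - min = 45 - 7 = 38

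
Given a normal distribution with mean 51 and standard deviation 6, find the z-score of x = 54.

0.5

Step 1: Recall the z-score formula: z = (x - mu) / sigma
Step 2: Substitute values: z = (54 - 51) / 6
Step 3: z = 3 / 6 = 0.5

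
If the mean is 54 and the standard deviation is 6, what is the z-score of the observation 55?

0.1667

Step 1: Recall the z-score formula: z = (x - mu) / sigma
Step 2: Substitute values: z = (55 - 54) / 6
Step 3: z = 1 / 6 = 0.1667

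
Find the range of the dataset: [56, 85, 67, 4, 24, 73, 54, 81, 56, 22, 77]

81

Step 1: Identify the maximum value: max = 85
Step 2: Identify the minimum value: min = 4
Step 3: Range = max - min = 85 - 4 = 81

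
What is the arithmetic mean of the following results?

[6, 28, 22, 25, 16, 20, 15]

18.8571

Step 1: Sum all values: 6 + 28 + 22 + 25 + 16 + 20 + 15 = 132
Step 2: Count the number of values: n = 7
Step 3: Mean = sum / n = 132 / 7 = 18.8571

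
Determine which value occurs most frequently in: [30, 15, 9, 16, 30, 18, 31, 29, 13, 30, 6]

30

Step 1: Count the frequency of each value:
  6: appears 1 time(s)
  9: appears 1 time(s)
  13: appears 1 time(s)
  15: appears 1 time(s)
  16: appears 1 time(s)
  18: appears 1 time(s)
  29: appears 1 time(s)
  30: appears 3 time(s)
  31: appears 1 time(s)
Step 2: The value 30 appears most frequently (3 times).
Step 3: Mode = 30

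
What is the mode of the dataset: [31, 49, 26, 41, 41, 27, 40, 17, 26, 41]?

41

Step 1: Count the frequency of each value:
  17: appears 1 time(s)
  26: appears 2 time(s)
  27: appears 1 time(s)
  31: appears 1 time(s)
  40: appears 1 time(s)
  41: appears 3 time(s)
  49: appears 1 time(s)
Step 2: The value 41 appears most frequently (3 times).
Step 3: Mode = 41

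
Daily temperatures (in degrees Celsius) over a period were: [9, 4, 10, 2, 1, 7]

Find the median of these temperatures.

5.5

Step 1: Sort the data in ascending order: [1, 2, 4, 7, 9, 10]
Step 2: The number of values is n = 6.
Step 3: Since n is even, the median is the average of positions 3 and 4:
  Median = (4 + 7) / 2 = 5.5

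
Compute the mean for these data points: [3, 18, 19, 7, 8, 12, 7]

10.5714

Step 1: Sum all values: 3 + 18 + 19 + 7 + 8 + 12 + 7 = 74
Step 2: Count the number of values: n = 7
Step 3: Mean = sum / n = 74 / 7 = 10.5714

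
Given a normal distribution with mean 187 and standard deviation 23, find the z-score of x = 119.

-2.9565

Step 1: Recall the z-score formula: z = (x - mu) / sigma
Step 2: Substitute values: z = (119 - 187) / 23
Step 3: z = -68 / 23 = -2.9565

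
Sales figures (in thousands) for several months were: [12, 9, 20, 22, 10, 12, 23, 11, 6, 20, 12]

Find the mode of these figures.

12

Step 1: Count the frequency of each value:
  6: appears 1 time(s)
  9: appears 1 time(s)
  10: appears 1 time(s)
  11: appears 1 time(s)
  12: appears 3 time(s)
  20: appears 2 time(s)
  22: appears 1 time(s)
  23: appears 1 time(s)
Step 2: The value 12 appears most frequently (3 times).
Step 3: Mode = 12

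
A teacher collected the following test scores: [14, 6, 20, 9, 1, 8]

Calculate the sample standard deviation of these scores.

6.5929

Step 1: Compute the mean: 9.6667
Step 2: Sum of squared deviations from the mean: 217.3333
Step 3: Sample variance = 217.3333 / 5 = 43.4667
Step 4: Standard deviation = sqrt(43.4667) = 6.5929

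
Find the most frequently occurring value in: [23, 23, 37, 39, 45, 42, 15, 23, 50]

23

Step 1: Count the frequency of each value:
  15: appears 1 time(s)
  23: appears 3 time(s)
  37: appears 1 time(s)
  39: appears 1 time(s)
  42: appears 1 time(s)
  45: appears 1 time(s)
  50: appears 1 time(s)
Step 2: The value 23 appears most frequently (3 times).
Step 3: Mode = 23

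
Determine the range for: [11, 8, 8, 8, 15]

7

Step 1: Identify the maximum value: max = 15
Step 2: Identify the minimum value: min = 8
Step 3: Range = max - min = 15 - 8 = 7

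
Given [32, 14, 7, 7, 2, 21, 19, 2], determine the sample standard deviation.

10.5289

Step 1: Compute the mean: 13
Step 2: Sum of squared deviations from the mean: 776
Step 3: Sample variance = 776 / 7 = 110.8571
Step 4: Standard deviation = sqrt(110.8571) = 10.5289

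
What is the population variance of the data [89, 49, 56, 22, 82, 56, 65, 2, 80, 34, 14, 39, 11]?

755.7633

Step 1: Compute the mean: (89 + 49 + 56 + 22 + 82 + 56 + 65 + 2 + 80 + 34 + 14 + 39 + 11) / 13 = 46.0769
Step 2: Compute squared deviations from the mean:
  (89 - 46.0769)^2 = 1842.3905
  (49 - 46.0769)^2 = 8.5444
  (56 - 46.0769)^2 = 98.4675
  (22 - 46.0769)^2 = 579.6982
  (82 - 46.0769)^2 = 1290.4675
  (56 - 46.0769)^2 = 98.4675
  (65 - 46.0769)^2 = 358.0828
  (2 - 46.0769)^2 = 1942.7751
  (80 - 46.0769)^2 = 1150.7751
  (34 - 46.0769)^2 = 145.8521
  (14 - 46.0769)^2 = 1028.929
  (39 - 46.0769)^2 = 50.0828
  (11 - 46.0769)^2 = 1230.3905
Step 3: Sum of squared deviations = 9824.9231
Step 4: Population variance = 9824.9231 / 13 = 755.7633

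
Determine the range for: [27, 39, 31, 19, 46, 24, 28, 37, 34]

27

Step 1: Identify the maximum value: max = 46
Step 2: Identify the minimum value: min = 19
Step 3: Range = max - min = 46 - 19 = 27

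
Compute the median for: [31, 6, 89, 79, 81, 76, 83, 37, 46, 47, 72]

72

Step 1: Sort the data in ascending order: [6, 31, 37, 46, 47, 72, 76, 79, 81, 83, 89]
Step 2: The number of values is n = 11.
Step 3: Since n is odd, the median is the middle value at position 6: 72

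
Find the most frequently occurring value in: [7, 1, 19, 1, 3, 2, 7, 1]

1

Step 1: Count the frequency of each value:
  1: appears 3 time(s)
  2: appears 1 time(s)
  3: appears 1 time(s)
  7: appears 2 time(s)
  19: appears 1 time(s)
Step 2: The value 1 appears most frequently (3 times).
Step 3: Mode = 1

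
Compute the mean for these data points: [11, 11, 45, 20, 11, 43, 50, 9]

25

Step 1: Sum all values: 11 + 11 + 45 + 20 + 11 + 43 + 50 + 9 = 200
Step 2: Count the number of values: n = 8
Step 3: Mean = sum / n = 200 / 8 = 25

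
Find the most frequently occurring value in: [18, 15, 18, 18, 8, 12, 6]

18

Step 1: Count the frequency of each value:
  6: appears 1 time(s)
  8: appears 1 time(s)
  12: appears 1 time(s)
  15: appears 1 time(s)
  18: appears 3 time(s)
Step 2: The value 18 appears most frequently (3 times).
Step 3: Mode = 18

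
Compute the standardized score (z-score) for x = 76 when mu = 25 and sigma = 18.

2.8333

Step 1: Recall the z-score formula: z = (x - mu) / sigma
Step 2: Substitute values: z = (76 - 25) / 18
Step 3: z = 51 / 18 = 2.8333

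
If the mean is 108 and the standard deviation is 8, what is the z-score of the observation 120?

1.5

Step 1: Recall the z-score formula: z = (x - mu) / sigma
Step 2: Substitute values: z = (120 - 108) / 8
Step 3: z = 12 / 8 = 1.5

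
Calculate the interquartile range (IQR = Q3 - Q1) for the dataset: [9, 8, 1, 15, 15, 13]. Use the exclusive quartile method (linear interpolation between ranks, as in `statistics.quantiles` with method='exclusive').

8.75

Step 1: Sort the data: [1, 8, 9, 13, 15, 15]
Step 2: n = 6
Step 3: Using the exclusive quartile method:
  Q1 = 6.25
  Q2 (median) = 11
  Q3 = 15
  IQR = Q3 - Q1 = 15 - 6.25 = 8.75
Step 4: IQR = 8.75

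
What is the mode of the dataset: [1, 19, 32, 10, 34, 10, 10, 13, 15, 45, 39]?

10

Step 1: Count the frequency of each value:
  1: appears 1 time(s)
  10: appears 3 time(s)
  13: appears 1 time(s)
  15: appears 1 time(s)
  19: appears 1 time(s)
  32: appears 1 time(s)
  34: appears 1 time(s)
  39: appears 1 time(s)
  45: appears 1 time(s)
Step 2: The value 10 appears most frequently (3 times).
Step 3: Mode = 10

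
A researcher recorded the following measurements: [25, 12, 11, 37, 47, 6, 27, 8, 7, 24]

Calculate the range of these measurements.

41

Step 1: Identify the maximum value: max = 47
Step 2: Identify the minimum value: min = 6
Step 3: Range = max - min = 47 - 6 = 41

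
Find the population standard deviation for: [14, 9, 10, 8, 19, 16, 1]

5.5032

Step 1: Compute the mean: 11
Step 2: Sum of squared deviations from the mean: 212
Step 3: Population variance = 212 / 7 = 30.2857
Step 4: Standard deviation = sqrt(30.2857) = 5.5032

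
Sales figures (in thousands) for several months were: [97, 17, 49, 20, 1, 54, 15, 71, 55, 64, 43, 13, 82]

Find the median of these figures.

49

Step 1: Sort the data in ascending order: [1, 13, 15, 17, 20, 43, 49, 54, 55, 64, 71, 82, 97]
Step 2: The number of values is n = 13.
Step 3: Since n is odd, the median is the middle value at position 7: 49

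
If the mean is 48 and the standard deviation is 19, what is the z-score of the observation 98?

2.6316

Step 1: Recall the z-score formula: z = (x - mu) / sigma
Step 2: Substitute values: z = (98 - 48) / 19
Step 3: z = 50 / 19 = 2.6316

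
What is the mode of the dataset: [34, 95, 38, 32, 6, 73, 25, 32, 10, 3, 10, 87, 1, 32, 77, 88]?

32

Step 1: Count the frequency of each value:
  1: appears 1 time(s)
  3: appears 1 time(s)
  6: appears 1 time(s)
  10: appears 2 time(s)
  25: appears 1 time(s)
  32: appears 3 time(s)
  34: appears 1 time(s)
  38: appears 1 time(s)
  73: appears 1 time(s)
  77: appears 1 time(s)
  87: appears 1 time(s)
  88: appears 1 time(s)
  95: appears 1 time(s)
Step 2: The value 32 appears most frequently (3 times).
Step 3: Mode = 32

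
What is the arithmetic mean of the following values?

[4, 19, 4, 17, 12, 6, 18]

11.4286

Step 1: Sum all values: 4 + 19 + 4 + 17 + 12 + 6 + 18 = 80
Step 2: Count the number of values: n = 7
Step 3: Mean = sum / n = 80 / 7 = 11.4286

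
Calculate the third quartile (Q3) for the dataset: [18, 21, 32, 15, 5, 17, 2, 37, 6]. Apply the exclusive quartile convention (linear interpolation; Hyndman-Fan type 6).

26.5

Step 1: Sort the data: [2, 5, 6, 15, 17, 18, 21, 32, 37]
Step 2: n = 9
Step 3: Using the exclusive quartile method:
  Q1 = 5.5
  Q2 (median) = 17
  Q3 = 26.5
  IQR = Q3 - Q1 = 26.5 - 5.5 = 21
Step 4: Q3 = 26.5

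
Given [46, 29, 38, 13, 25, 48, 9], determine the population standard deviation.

14.1392

Step 1: Compute the mean: 29.7143
Step 2: Sum of squared deviations from the mean: 1399.4286
Step 3: Population variance = 1399.4286 / 7 = 199.9184
Step 4: Standard deviation = sqrt(199.9184) = 14.1392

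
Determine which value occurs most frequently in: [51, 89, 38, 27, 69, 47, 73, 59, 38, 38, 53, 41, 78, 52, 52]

38

Step 1: Count the frequency of each value:
  27: appears 1 time(s)
  38: appears 3 time(s)
  41: appears 1 time(s)
  47: appears 1 time(s)
  51: appears 1 time(s)
  52: appears 2 time(s)
  53: appears 1 time(s)
  59: appears 1 time(s)
  69: appears 1 time(s)
  73: appears 1 time(s)
  78: appears 1 time(s)
  89: appears 1 time(s)
Step 2: The value 38 appears most frequently (3 times).
Step 3: Mode = 38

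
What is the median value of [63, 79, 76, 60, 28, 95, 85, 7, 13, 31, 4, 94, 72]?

63

Step 1: Sort the data in ascending order: [4, 7, 13, 28, 31, 60, 63, 72, 76, 79, 85, 94, 95]
Step 2: The number of values is n = 13.
Step 3: Since n is odd, the median is the middle value at position 7: 63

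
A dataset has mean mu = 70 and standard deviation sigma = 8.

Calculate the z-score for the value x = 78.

1

Step 1: Recall the z-score formula: z = (x - mu) / sigma
Step 2: Substitute values: z = (78 - 70) / 8
Step 3: z = 8 / 8 = 1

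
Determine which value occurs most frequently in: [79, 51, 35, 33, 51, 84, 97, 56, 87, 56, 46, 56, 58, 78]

56

Step 1: Count the frequency of each value:
  33: appears 1 time(s)
  35: appears 1 time(s)
  46: appears 1 time(s)
  51: appears 2 time(s)
  56: appears 3 time(s)
  58: appears 1 time(s)
  78: appears 1 time(s)
  79: appears 1 time(s)
  84: appears 1 time(s)
  87: appears 1 time(s)
  97: appears 1 time(s)
Step 2: The value 56 appears most frequently (3 times).
Step 3: Mode = 56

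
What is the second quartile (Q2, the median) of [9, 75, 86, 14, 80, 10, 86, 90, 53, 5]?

64

Step 1: Sort the data: [5, 9, 10, 14, 53, 75, 80, 86, 86, 90]
Step 2: n = 10
Step 3: Q2 is the median. Since n is even, it is the average of the values at positions 5 and 6:
  Q2 = (53 + 75) / 2 = 64
Step 4: Q2 = 64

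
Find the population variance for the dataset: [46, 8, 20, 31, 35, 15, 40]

165.551

Step 1: Compute the mean: (46 + 8 + 20 + 31 + 35 + 15 + 40) / 7 = 27.8571
Step 2: Compute squared deviations from the mean:
  (46 - 27.8571)^2 = 329.1633
  (8 - 27.8571)^2 = 394.3061
  (20 - 27.8571)^2 = 61.7347
  (31 - 27.8571)^2 = 9.8776
  (35 - 27.8571)^2 = 51.0204
  (15 - 27.8571)^2 = 165.3061
  (40 - 27.8571)^2 = 147.449
Step 3: Sum of squared deviations = 1158.8571
Step 4: Population variance = 1158.8571 / 7 = 165.551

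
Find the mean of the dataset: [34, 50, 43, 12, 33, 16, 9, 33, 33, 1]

26.4

Step 1: Sum all values: 34 + 50 + 43 + 12 + 33 + 16 + 9 + 33 + 33 + 1 = 264
Step 2: Count the number of values: n = 10
Step 3: Mean = sum / n = 264 / 10 = 26.4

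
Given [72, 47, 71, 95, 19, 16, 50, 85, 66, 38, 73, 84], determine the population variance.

605.3889

Step 1: Compute the mean: (72 + 47 + 71 + 95 + 19 + 16 + 50 + 85 + 66 + 38 + 73 + 84) / 12 = 59.6667
Step 2: Compute squared deviations from the mean:
  (72 - 59.6667)^2 = 152.1111
  (47 - 59.6667)^2 = 160.4444
  (71 - 59.6667)^2 = 128.4444
  (95 - 59.6667)^2 = 1248.4444
  (19 - 59.6667)^2 = 1653.7778
  (16 - 59.6667)^2 = 1906.7778
  (50 - 59.6667)^2 = 93.4444
  (85 - 59.6667)^2 = 641.7778
  (66 - 59.6667)^2 = 40.1111
  (38 - 59.6667)^2 = 469.4444
  (73 - 59.6667)^2 = 177.7778
  (84 - 59.6667)^2 = 592.1111
Step 3: Sum of squared deviations = 7264.6667
Step 4: Population variance = 7264.6667 / 12 = 605.3889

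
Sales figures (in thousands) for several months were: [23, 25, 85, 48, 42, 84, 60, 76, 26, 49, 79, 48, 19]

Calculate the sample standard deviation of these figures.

24.0606

Step 1: Compute the mean: 51.0769
Step 2: Sum of squared deviations from the mean: 6946.9231
Step 3: Sample variance = 6946.9231 / 12 = 578.9103
Step 4: Standard deviation = sqrt(578.9103) = 24.0606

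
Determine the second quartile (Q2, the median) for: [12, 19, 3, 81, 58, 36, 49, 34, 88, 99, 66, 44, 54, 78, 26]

49

Step 1: Sort the data: [3, 12, 19, 26, 34, 36, 44, 49, 54, 58, 66, 78, 81, 88, 99]
Step 2: n = 15
Step 3: Q2 is the median. Since n is odd, it is the middle value at position 8: 49
Step 4: Q2 = 49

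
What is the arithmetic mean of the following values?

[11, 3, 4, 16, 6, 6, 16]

8.8571

Step 1: Sum all values: 11 + 3 + 4 + 16 + 6 + 6 + 16 = 62
Step 2: Count the number of values: n = 7
Step 3: Mean = sum / n = 62 / 7 = 8.8571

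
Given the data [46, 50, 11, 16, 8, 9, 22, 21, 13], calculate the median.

16

Step 1: Sort the data in ascending order: [8, 9, 11, 13, 16, 21, 22, 46, 50]
Step 2: The number of values is n = 9.
Step 3: Since n is odd, the median is the middle value at position 5: 16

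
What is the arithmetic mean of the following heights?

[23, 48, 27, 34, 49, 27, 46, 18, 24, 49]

34.5

Step 1: Sum all values: 23 + 48 + 27 + 34 + 49 + 27 + 46 + 18 + 24 + 49 = 345
Step 2: Count the number of values: n = 10
Step 3: Mean = sum / n = 345 / 10 = 34.5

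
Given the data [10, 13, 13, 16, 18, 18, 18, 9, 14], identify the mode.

18

Step 1: Count the frequency of each value:
  9: appears 1 time(s)
  10: appears 1 time(s)
  13: appears 2 time(s)
  14: appears 1 time(s)
  16: appears 1 time(s)
  18: appears 3 time(s)
Step 2: The value 18 appears most frequently (3 times).
Step 3: Mode = 18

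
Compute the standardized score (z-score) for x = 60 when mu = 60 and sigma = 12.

0

Step 1: Recall the z-score formula: z = (x - mu) / sigma
Step 2: Substitute values: z = (60 - 60) / 12
Step 3: z = 0 / 12 = 0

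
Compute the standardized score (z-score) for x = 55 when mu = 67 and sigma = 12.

-1

Step 1: Recall the z-score formula: z = (x - mu) / sigma
Step 2: Substitute values: z = (55 - 67) / 12
Step 3: z = -12 / 12 = -1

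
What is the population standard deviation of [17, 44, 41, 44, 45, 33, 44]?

9.4976

Step 1: Compute the mean: 38.2857
Step 2: Sum of squared deviations from the mean: 631.4286
Step 3: Population variance = 631.4286 / 7 = 90.2041
Step 4: Standard deviation = sqrt(90.2041) = 9.4976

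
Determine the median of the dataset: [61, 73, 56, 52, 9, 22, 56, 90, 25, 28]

54

Step 1: Sort the data in ascending order: [9, 22, 25, 28, 52, 56, 56, 61, 73, 90]
Step 2: The number of values is n = 10.
Step 3: Since n is even, the median is the average of positions 5 and 6:
  Median = (52 + 56) / 2 = 54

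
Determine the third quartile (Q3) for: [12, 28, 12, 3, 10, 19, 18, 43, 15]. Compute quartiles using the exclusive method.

23.5

Step 1: Sort the data: [3, 10, 12, 12, 15, 18, 19, 28, 43]
Step 2: n = 9
Step 3: Using the exclusive quartile method:
  Q1 = 11
  Q2 (median) = 15
  Q3 = 23.5
  IQR = Q3 - Q1 = 23.5 - 11 = 12.5
Step 4: Q3 = 23.5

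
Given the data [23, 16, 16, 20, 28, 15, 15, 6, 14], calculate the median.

16

Step 1: Sort the data in ascending order: [6, 14, 15, 15, 16, 16, 20, 23, 28]
Step 2: The number of values is n = 9.
Step 3: Since n is odd, the median is the middle value at position 5: 16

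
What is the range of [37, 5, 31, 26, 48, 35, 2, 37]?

46

Step 1: Identify the maximum value: max = 48
Step 2: Identify the minimum value: min = 2
Step 3: Range = max - min = 48 - 2 = 46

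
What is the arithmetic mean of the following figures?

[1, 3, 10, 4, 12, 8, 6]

6.2857

Step 1: Sum all values: 1 + 3 + 10 + 4 + 12 + 8 + 6 = 44
Step 2: Count the number of values: n = 7
Step 3: Mean = sum / n = 44 / 7 = 6.2857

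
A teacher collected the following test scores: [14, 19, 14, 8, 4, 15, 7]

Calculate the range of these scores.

15

Step 1: Identify the maximum value: max = 19
Step 2: Identify the minimum value: min = 4
Step 3: Range = max - min = 19 - 4 = 15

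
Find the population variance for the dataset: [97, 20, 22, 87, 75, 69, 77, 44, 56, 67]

603.84

Step 1: Compute the mean: (97 + 20 + 22 + 87 + 75 + 69 + 77 + 44 + 56 + 67) / 10 = 61.4
Step 2: Compute squared deviations from the mean:
  (97 - 61.4)^2 = 1267.36
  (20 - 61.4)^2 = 1713.96
  (22 - 61.4)^2 = 1552.36
  (87 - 61.4)^2 = 655.36
  (75 - 61.4)^2 = 184.96
  (69 - 61.4)^2 = 57.76
  (77 - 61.4)^2 = 243.36
  (44 - 61.4)^2 = 302.76
  (56 - 61.4)^2 = 29.16
  (67 - 61.4)^2 = 31.36
Step 3: Sum of squared deviations = 6038.4
Step 4: Population variance = 6038.4 / 10 = 603.84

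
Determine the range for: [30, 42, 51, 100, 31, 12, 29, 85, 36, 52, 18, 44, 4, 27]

96

Step 1: Identify the maximum value: max = 100
Step 2: Identify the minimum value: min = 4
Step 3: Range = max - min = 100 - 4 = 96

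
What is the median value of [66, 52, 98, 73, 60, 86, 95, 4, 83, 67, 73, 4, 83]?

73

Step 1: Sort the data in ascending order: [4, 4, 52, 60, 66, 67, 73, 73, 83, 83, 86, 95, 98]
Step 2: The number of values is n = 13.
Step 3: Since n is odd, the median is the middle value at position 7: 73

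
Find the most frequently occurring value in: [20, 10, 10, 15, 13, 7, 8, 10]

10

Step 1: Count the frequency of each value:
  7: appears 1 time(s)
  8: appears 1 time(s)
  10: appears 3 time(s)
  13: appears 1 time(s)
  15: appears 1 time(s)
  20: appears 1 time(s)
Step 2: The value 10 appears most frequently (3 times).
Step 3: Mode = 10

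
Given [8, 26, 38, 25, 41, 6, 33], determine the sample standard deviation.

13.7806

Step 1: Compute the mean: 25.2857
Step 2: Sum of squared deviations from the mean: 1139.4286
Step 3: Sample variance = 1139.4286 / 6 = 189.9048
Step 4: Standard deviation = sqrt(189.9048) = 13.7806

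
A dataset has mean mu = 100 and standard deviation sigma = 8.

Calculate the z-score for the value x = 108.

1

Step 1: Recall the z-score formula: z = (x - mu) / sigma
Step 2: Substitute values: z = (108 - 100) / 8
Step 3: z = 8 / 8 = 1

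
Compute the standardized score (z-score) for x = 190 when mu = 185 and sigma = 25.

0.2

Step 1: Recall the z-score formula: z = (x - mu) / sigma
Step 2: Substitute values: z = (190 - 185) / 25
Step 3: z = 5 / 25 = 0.2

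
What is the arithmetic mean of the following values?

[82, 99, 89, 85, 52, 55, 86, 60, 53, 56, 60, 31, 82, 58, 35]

65.5333

Step 1: Sum all values: 82 + 99 + 89 + 85 + 52 + 55 + 86 + 60 + 53 + 56 + 60 + 31 + 82 + 58 + 35 = 983
Step 2: Count the number of values: n = 15
Step 3: Mean = sum / n = 983 / 15 = 65.5333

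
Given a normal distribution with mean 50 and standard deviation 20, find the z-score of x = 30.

-1

Step 1: Recall the z-score formula: z = (x - mu) / sigma
Step 2: Substitute values: z = (30 - 50) / 20
Step 3: z = -20 / 20 = -1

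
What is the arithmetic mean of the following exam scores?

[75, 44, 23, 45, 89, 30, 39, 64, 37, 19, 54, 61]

48.3333

Step 1: Sum all values: 75 + 44 + 23 + 45 + 89 + 30 + 39 + 64 + 37 + 19 + 54 + 61 = 580
Step 2: Count the number of values: n = 12
Step 3: Mean = sum / n = 580 / 12 = 48.3333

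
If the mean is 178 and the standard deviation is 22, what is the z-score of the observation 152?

-1.1818

Step 1: Recall the z-score formula: z = (x - mu) / sigma
Step 2: Substitute values: z = (152 - 178) / 22
Step 3: z = -26 / 22 = -1.1818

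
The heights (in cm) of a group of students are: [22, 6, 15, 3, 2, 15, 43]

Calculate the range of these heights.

41

Step 1: Identify the maximum value: max = 43
Step 2: Identify the minimum value: min = 2
Step 3: Range = max - min = 43 - 2 = 41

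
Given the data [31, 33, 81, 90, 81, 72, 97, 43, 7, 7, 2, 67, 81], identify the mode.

81

Step 1: Count the frequency of each value:
  2: appears 1 time(s)
  7: appears 2 time(s)
  31: appears 1 time(s)
  33: appears 1 time(s)
  43: appears 1 time(s)
  67: appears 1 time(s)
  72: appears 1 time(s)
  81: appears 3 time(s)
  90: appears 1 time(s)
  97: appears 1 time(s)
Step 2: The value 81 appears most frequently (3 times).
Step 3: Mode = 81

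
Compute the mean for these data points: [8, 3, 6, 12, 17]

9.2

Step 1: Sum all values: 8 + 3 + 6 + 12 + 17 = 46
Step 2: Count the number of values: n = 5
Step 3: Mean = sum / n = 46 / 5 = 9.2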